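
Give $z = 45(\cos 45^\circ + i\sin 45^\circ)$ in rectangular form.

a = r cos θ = 45 * sqrt(2)/2 = 45*sqrt(2)/2
b = r sin θ = 45 * sqrt(2)/2 = 45*sqrt(2)/2
z = 45*sqrt(2)/2 + (45*sqrt(2)/2)i


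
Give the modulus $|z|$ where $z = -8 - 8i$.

|z| = sqrt(a^2 + b^2) = sqrt((-8)^2 + (-8)^2) = sqrt(128) = sqrt(128)


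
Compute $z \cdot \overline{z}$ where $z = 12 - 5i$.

z * conjugate(z) = |z|^2 = a^2 + b^2
= 12^2 + (-5)^2 = 169


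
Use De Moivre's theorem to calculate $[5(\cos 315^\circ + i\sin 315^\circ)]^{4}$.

By De Moivre: z^n = r^n(cos(nθ) + i sin(nθ))
= 5^4(cos(4*315°) + i sin(4*315°))
= 625(cos 180° + i sin 180°)
= -625


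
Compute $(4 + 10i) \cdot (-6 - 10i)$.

(a1*a2 - b1*b2) + (a1*b2 + b1*a2)i
= (-24 - (-100)) + (-40 + (-60))i
= 76 - 100i


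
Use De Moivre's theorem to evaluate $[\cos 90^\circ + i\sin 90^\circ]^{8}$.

By De Moivre: z^n = r^n(cos(nθ) + i sin(nθ))
= 1^8(cos(8*90°) + i sin(8*90°))
= 1(cos 0° + i sin 0°)
= 1


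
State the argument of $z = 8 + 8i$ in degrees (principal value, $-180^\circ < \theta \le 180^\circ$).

θ = arctan(b/a) = arctan(8/8) (quadrant-adjusted) = 45°


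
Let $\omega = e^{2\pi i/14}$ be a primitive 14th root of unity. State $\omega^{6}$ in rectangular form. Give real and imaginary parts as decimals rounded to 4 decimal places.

ω^6 = e^(2πi·6/14) = e^(i·6π/7)
= cos(6π/7) + i sin(6π/7)
= -0.9010 + 0.4339i


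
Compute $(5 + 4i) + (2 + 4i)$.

(5 + 2) + (4 + 4)i = 7 + 8i


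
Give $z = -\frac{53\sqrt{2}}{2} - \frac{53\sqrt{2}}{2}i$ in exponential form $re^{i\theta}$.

r = |z| = sqrt((-53*sqrt(2)/2)^2 + (-53*sqrt(2)/2)^2) = sqrt(2809/2 + 2809/2) = sqrt(2809) = 53
θ = arctan(b/a) = arctan(-37.4767/-37.4767) (quadrant-adjusted) = 225° = 5π/4
z = 53e^(i*5π/4)


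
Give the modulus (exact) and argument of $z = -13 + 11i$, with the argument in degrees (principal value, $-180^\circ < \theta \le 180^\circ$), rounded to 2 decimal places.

|z| = sqrt((-13)^2 + 11^2) = sqrt(290)
arg(z) = arctan(b/a) = arctan(11/-13) (quadrant-adjusted) = 139.76°


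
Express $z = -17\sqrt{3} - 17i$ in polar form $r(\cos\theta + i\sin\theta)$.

r = |z| = sqrt(a^2 + b^2) = sqrt((-17*sqrt(3))^2 + (-17)^2) = sqrt(867 + 289) = sqrt(1156) = 34
θ = arctan(b/a) = arctan(-17/-29.4449) (quadrant-adjusted) = 210°
z = 34(cos 210° + i sin 210°)


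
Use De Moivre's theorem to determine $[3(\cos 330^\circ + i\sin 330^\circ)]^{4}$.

By De Moivre: z^n = r^n(cos(nθ) + i sin(nθ))
= 3^4(cos(4*330°) + i sin(4*330°))
= 81(cos 240° + i sin 240°)
= -81/2 - (81*sqrt(3)/2)i


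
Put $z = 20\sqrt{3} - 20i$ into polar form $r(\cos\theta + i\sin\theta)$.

r = |z| = sqrt(a^2 + b^2) = sqrt((20*sqrt(3))^2 + (-20)^2) = sqrt(1200 + 400) = sqrt(1600) = 40
θ = arctan(b/a) = arctan(-20/34.641) (quadrant-adjusted) = 330°
z = 40(cos 330° + i sin 330°)


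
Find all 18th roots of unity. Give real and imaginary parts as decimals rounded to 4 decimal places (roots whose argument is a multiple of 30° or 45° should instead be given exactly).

ω_k = e^(2πik/18) = cos(2πk/18) + i sin(2πk/18) for k = 0, 1, ..., 17
Roots: 1, 0.9397 + 0.3420i, 0.7660 + 0.6428i, 1/2 + (sqrt(3)/2)i, 0.1736 + 0.9848i, -0.1736 + 0.9848i, -1/2 + (sqrt(3)/2)i, -0.7660 + 0.6428i, -0.9397 + 0.3420i, -1, -0.9397 - 0.3420i, -0.7660 - 0.6428i, -1/2 - (sqrt(3)/2)i, -0.1736 - 0.9848i, 0.1736 - 0.9848i, 1/2 - (sqrt(3)/2)i, 0.7660 - 0.6428i, 0.9397 - 0.3420i


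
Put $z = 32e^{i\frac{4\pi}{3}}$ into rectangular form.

a = r cos θ = 32 * -1/2 = -16
b = r sin θ = 32 * -sqrt(3)/2 = -16*sqrt(3)
z = -16 - 16*sqrt(3)i


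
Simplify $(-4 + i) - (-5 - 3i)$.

(-4 - (-5)) + (1 - (-3))i = 1 + 4i


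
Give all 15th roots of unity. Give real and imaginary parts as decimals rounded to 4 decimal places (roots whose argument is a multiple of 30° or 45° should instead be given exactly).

ω_k = e^(2πik/15) = cos(2πk/15) + i sin(2πk/15) for k = 0, 1, ..., 14
Roots: 1, 0.9135 + 0.4067i, 0.6691 + 0.7431i, 0.3090 + 0.9511i, -0.1045 + 0.9945i, -1/2 + (sqrt(3)/2)i, -0.8090 + 0.5878i, -0.9781 + 0.2079i, -0.9781 - 0.2079i, -0.8090 - 0.5878i, -1/2 - (sqrt(3)/2)i, -0.1045 - 0.9945i, 0.3090 - 0.9511i, 0.6691 - 0.7431i, 0.9135 - 0.4067i


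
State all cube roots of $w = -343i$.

|w| = 343, arg(w) = 270°
Root modulus = 343^(1/3) = 7
Root arguments: θ_k = (270° + 360°k)/3 for k = 0, 1, ..., 2
Roots: 7i, -7*sqrt(3)/2 - (7/2)i, 7*sqrt(3)/2 - (7/2)i


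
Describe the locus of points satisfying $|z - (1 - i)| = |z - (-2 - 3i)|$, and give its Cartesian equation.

|z - z1| = |z - z2| means z is equidistant from z1 and z2,
i.e. the perpendicular bisector of the segment from (1, -1) to (-2, -3) (midpoint (-1/2, -2)).
With z = x + yi, square both sides:
(x - 1)^2 + (y - (-1))^2 = (x - (-2))^2 + (y - (-3))^2
The x^2 and y^2 terms cancel: -6x + (-4)y = 13 - 2 = 11
Simplify: 6x + 4y = -11
Locus: Perpendicular bisector of the segment from (1, -1) to (-2, -3): the line 6x + 4y = -11


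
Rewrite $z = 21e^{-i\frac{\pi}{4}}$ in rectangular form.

a = r cos θ = 21 * sqrt(2)/2 = 21*sqrt(2)/2
b = r sin θ = 21 * -sqrt(2)/2 = -21*sqrt(2)/2
z = 21*sqrt(2)/2 - (21*sqrt(2)/2)i


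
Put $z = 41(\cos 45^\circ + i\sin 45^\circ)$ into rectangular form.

a = r cos θ = 41 * sqrt(2)/2 = 41*sqrt(2)/2
b = r sin θ = 41 * sqrt(2)/2 = 41*sqrt(2)/2
z = 41*sqrt(2)/2 + (41*sqrt(2)/2)i


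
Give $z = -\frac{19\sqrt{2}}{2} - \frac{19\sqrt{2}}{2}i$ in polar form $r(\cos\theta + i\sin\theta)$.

r = |z| = sqrt(a^2 + b^2) = sqrt((-19*sqrt(2)/2)^2 + (-19*sqrt(2)/2)^2) = sqrt(361/2 + 361/2) = sqrt(361) = 19
θ = arctan(b/a) = arctan(-13.435/-13.435) (quadrant-adjusted) = 225°
z = 19(cos 225° + i sin 225°)


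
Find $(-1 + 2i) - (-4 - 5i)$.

(-1 - (-4)) + (2 - (-5))i = 3 + 7i


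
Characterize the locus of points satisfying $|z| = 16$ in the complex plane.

|z| = 16 means sqrt(x^2 + y^2) = 16
This is a circle of radius 16 centered at the origin


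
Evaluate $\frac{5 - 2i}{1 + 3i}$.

Multiply numerator and denominator by conjugate (1 - 3i):
= (5 - 2i)(1 - 3i) / (1^2 + 3^2)
= (-1 - 17i) / 10
= -1/10 - (17/10)i


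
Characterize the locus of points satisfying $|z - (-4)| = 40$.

|z - z0| = r describes a circle centered at z0 with radius r
Here z0 = -4 and r = 40
Locus: Circle centered at (-4, 0) with radius 40


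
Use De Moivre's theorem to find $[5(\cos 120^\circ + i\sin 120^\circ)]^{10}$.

By De Moivre: z^n = r^n(cos(nθ) + i sin(nθ))
= 5^10(cos(10*120°) + i sin(10*120°))
= 9765625(cos 120° + i sin 120°)
= -9765625/2 + (9765625*sqrt(3)/2)i


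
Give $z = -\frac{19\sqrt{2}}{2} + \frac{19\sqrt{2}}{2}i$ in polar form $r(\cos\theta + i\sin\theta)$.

r = |z| = sqrt(a^2 + b^2) = sqrt((-19*sqrt(2)/2)^2 + (19*sqrt(2)/2)^2) = sqrt(361/2 + 361/2) = sqrt(361) = 19
θ = arctan(b/a) = arctan(13.435/-13.435) (quadrant-adjusted) = 135°
z = 19(cos 135° + i sin 135°)


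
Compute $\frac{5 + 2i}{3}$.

Divisor is real, so divide each part by 3:
= 5/3 + (2/3)i


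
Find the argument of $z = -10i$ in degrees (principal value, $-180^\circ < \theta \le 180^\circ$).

a = 0 and b < 0, so z lies on the negative imaginary axis: θ = -90°


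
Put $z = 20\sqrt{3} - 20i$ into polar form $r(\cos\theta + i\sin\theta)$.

r = |z| = sqrt(a^2 + b^2) = sqrt((20*sqrt(3))^2 + (-20)^2) = sqrt(1200 + 400) = sqrt(1600) = 40
θ = arctan(b/a) = arctan(-20/34.641) (quadrant-adjusted) = 330°
z = 40(cos 330° + i sin 330°)


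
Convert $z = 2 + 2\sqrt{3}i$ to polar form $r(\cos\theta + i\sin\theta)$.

r = |z| = sqrt(a^2 + b^2) = sqrt((2)^2 + (2*sqrt(3))^2) = sqrt(4 + 12) = sqrt(16) = 4
θ = arctan(b/a) = arctan(3.4641/2) (quadrant-adjusted) = 60°
z = 4(cos 60° + i sin 60°)


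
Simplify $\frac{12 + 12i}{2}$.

Divisor is real, so divide each part by 2:
= 6 + 6i


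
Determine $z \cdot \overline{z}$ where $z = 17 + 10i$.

z * conjugate(z) = |z|^2 = a^2 + b^2
= 17^2 + 10^2 = 389


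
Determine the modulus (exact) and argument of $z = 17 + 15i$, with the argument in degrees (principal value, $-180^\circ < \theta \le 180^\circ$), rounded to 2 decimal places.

|z| = sqrt(17^2 + 15^2) = sqrt(514)
arg(z) = arctan(b/a) = arctan(15/17) (quadrant-adjusted) = 41.42°


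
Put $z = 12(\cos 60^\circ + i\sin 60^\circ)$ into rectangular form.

a = r cos θ = 12 * 1/2 = 6
b = r sin θ = 12 * sqrt(3)/2 = 6*sqrt(3)
z = 6 + 6*sqrt(3)i


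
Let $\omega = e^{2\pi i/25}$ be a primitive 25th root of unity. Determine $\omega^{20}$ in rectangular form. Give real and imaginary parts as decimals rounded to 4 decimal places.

ω^20 = e^(2πi·20/25) = e^(i·8π/5)
= cos(8π/5) + i sin(8π/5)
= 0.3090 - 0.9511i


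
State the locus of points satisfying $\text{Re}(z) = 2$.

Re(z) = x where z = x + yi; the equation x = 2 is satisfied by all points with that x-coordinate
Locus: Vertical line x = 2


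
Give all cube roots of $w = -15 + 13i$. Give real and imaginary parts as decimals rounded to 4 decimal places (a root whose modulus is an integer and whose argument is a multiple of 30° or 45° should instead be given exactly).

|w| = sqrt(394) ≈ 19.849433, arg(w) ≈ 139.085617°
Root modulus = sqrt(394)^(1/3) ≈ 2.707589
Root arguments: θ_k = (arg(w) + 360°k)/3 for k = 0, 1, ..., 2
Compute each root as (root modulus)(cos θ_k + i sin θ_k) using full-precision intermediates, then round to 4 decimal places.
Roots: 1.8685 + 1.9595i, -2.6312 + 0.6384i, 0.7627 - 2.5979i


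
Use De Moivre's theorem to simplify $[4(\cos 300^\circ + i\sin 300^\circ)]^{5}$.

By De Moivre: z^n = r^n(cos(nθ) + i sin(nθ))
= 4^5(cos(5*300°) + i sin(5*300°))
= 1024(cos 60° + i sin 60°)
= 512 + 512*sqrt(3)i


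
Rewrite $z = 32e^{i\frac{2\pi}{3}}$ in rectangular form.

a = r cos θ = 32 * -1/2 = -16
b = r sin θ = 32 * sqrt(3)/2 = 16*sqrt(3)
z = -16 + 16*sqrt(3)i


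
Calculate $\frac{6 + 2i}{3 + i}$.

Multiply numerator and denominator by conjugate (3 - i):
= (6 + 2i)(3 - i) / (3^2 + 1^2)
= (20) / 10
= 2


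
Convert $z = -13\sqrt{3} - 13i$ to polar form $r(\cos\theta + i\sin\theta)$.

r = |z| = sqrt(a^2 + b^2) = sqrt((-13*sqrt(3))^2 + (-13)^2) = sqrt(507 + 169) = sqrt(676) = 26
θ = arctan(b/a) = arctan(-13/-22.5167) (quadrant-adjusted) = 210°
z = 26(cos 210° + i sin 210°)


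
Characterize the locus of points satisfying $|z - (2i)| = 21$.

|z - z0| = r describes a circle centered at z0 with radius r
Here z0 = 2i and r = 21
Locus: Circle centered at (0, 2) with radius 21


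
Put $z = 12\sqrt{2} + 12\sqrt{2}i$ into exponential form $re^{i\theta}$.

r = |z| = sqrt((12*sqrt(2))^2 + (12*sqrt(2))^2) = sqrt(288 + 288) = sqrt(576) = 24
θ = arctan(b/a) = arctan(16.9706/16.9706) (quadrant-adjusted) = 45° = π/4
z = 24e^(i*π/4)


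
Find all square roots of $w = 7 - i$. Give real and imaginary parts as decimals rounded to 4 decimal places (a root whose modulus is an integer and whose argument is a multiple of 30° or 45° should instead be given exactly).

|w| = sqrt(50) ≈ 7.071068, arg(w) ≈ 351.869898°
Root modulus = sqrt(50)^(1/2) ≈ 2.659148
Root arguments: θ_k = (arg(w) + 360°k)/2 for k = 0, 1, ..., 1
Compute each root as (root modulus)(cos θ_k + i sin θ_k) using full-precision intermediates, then round to 4 decimal places.
Roots: -2.6525 + 0.1885i, 2.6525 - 0.1885i


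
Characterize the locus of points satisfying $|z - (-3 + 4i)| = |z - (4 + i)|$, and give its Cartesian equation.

|z - z1| = |z - z2| means z is equidistant from z1 and z2,
i.e. the perpendicular bisector of the segment from (-3, 4) to (4, 1) (midpoint (1/2, 5/2)).
With z = x + yi, square both sides:
(x - (-3))^2 + (y - 4)^2 = (x - 4)^2 + (y - 1)^2
The x^2 and y^2 terms cancel: 14x + (-6)y = 17 - 25 = -8
Simplify: 7x - 3y = -4
Locus: Perpendicular bisector of the segment from (-3, 4) to (4, 1): the line 7x - 3y = -4


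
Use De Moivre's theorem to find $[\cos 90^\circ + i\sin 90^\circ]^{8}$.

By De Moivre: z^n = r^n(cos(nθ) + i sin(nθ))
= 1^8(cos(8*90°) + i sin(8*90°))
= 1(cos 0° + i sin 0°)
= 1


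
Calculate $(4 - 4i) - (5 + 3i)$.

(4 - 5) + (-4 - 3)i = -1 - 7i


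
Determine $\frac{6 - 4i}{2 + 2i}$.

Multiply numerator and denominator by conjugate (2 - 2i):
= (6 - 4i)(2 - 2i) / (2^2 + 2^2)
= (4 - 20i) / 8
Divide through by 4: (1 - 5i) / 2
= 1/2 - (5/2)i


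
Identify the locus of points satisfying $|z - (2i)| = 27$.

|z - z0| = r describes a circle centered at z0 with radius r
Here z0 = 2i and r = 27
Locus: Circle centered at (0, 2) with radius 27


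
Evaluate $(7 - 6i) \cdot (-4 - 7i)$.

(a1*a2 - b1*b2) + (a1*b2 + b1*a2)i
= (-28 - 42) + (-49 + 24)i
= -70 - 25i


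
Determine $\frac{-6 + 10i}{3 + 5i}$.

Multiply numerator and denominator by conjugate (3 - 5i):
= (-6 + 10i)(3 - 5i) / (3^2 + 5^2)
= (32 + 60i) / 34
Divide through by 2: (16 + 30i) / 17
= 16/17 + (30/17)i


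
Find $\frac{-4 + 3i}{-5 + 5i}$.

Multiply numerator and denominator by conjugate (-5 - 5i):
= (-4 + 3i)(-5 - 5i) / ((-5)^2 + 5^2)
= (35 + 5i) / 50
Divide through by 5: (7 + i) / 10
= 7/10 + (1/10)i


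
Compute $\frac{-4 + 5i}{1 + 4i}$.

Multiply numerator and denominator by conjugate (1 - 4i):
= (-4 + 5i)(1 - 4i) / (1^2 + 4^2)
= (16 + 21i) / 17
= 16/17 + (21/17)i


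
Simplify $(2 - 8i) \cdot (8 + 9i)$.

(a1*a2 - b1*b2) + (a1*b2 + b1*a2)i
= (16 - (-72)) + (18 + (-64))i
= 88 - 46i


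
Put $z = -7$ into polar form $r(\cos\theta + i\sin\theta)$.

r = |z| = sqrt(a^2 + b^2) = sqrt((-7)^2 + (0)^2) = sqrt(49 + 0) = sqrt(49) = 7
b = 0 and a < 0, so z lies on the negative real axis: θ = 180°
z = 7(cos 180° + i sin 180°)


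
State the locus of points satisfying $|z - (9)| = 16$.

|z - z0| = r describes a circle centered at z0 with radius r
Here z0 = 9 and r = 16
Locus: Circle centered at (9, 0) with radius 16


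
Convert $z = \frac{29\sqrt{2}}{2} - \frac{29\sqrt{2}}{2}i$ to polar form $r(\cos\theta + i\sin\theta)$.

r = |z| = sqrt(a^2 + b^2) = sqrt((29*sqrt(2)/2)^2 + (-29*sqrt(2)/2)^2) = sqrt(841/2 + 841/2) = sqrt(841) = 29
θ = arctan(b/a) = arctan(-20.5061/20.5061) (quadrant-adjusted) = 315°
z = 29(cos 315° + i sin 315°)


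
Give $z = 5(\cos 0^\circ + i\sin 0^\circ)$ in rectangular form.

a = r cos θ = 5 * 1 = 5
b = r sin θ = 5 * 0 = 0
z = 5


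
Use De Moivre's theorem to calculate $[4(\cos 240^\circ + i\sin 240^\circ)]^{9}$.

By De Moivre: z^n = r^n(cos(nθ) + i sin(nθ))
= 4^9(cos(9*240°) + i sin(9*240°))
= 262144(cos 0° + i sin 0°)
= 262144


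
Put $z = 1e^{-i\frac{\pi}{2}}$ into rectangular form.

a = r cos θ = 1 * 0 = 0
b = r sin θ = 1 * -1 = -1
z = -i


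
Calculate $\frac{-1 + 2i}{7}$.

Divisor is real, so divide each part by 7:
= -1/7 + (2/7)i


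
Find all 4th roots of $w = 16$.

|w| = 16, arg(w) = 0°
Root modulus = 16^(1/4) = 2
Root arguments: θ_k = (0° + 360°k)/4 for k = 0, 1, ..., 3
Roots: 2, 2i, -2, -2i


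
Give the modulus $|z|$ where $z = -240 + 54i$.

|z| = sqrt(a^2 + b^2) = sqrt((-240)^2 + 54^2) = sqrt(60516) = 246


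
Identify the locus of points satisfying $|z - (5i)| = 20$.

|z - z0| = r describes a circle centered at z0 with radius r
Here z0 = 5i and r = 20
Locus: Circle centered at (0, 5) with radius 20


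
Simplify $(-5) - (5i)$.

(-5 - 0) + (0 - 5)i = -5 - 5i


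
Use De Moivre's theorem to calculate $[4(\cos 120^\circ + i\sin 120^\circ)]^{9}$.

By De Moivre: z^n = r^n(cos(nθ) + i sin(nθ))
= 4^9(cos(9*120°) + i sin(9*120°))
= 262144(cos 0° + i sin 0°)
= 262144


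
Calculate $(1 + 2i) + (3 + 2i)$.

(1 + 3) + (2 + 2)i = 4 + 4i


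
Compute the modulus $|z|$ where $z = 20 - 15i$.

|z| = sqrt(a^2 + b^2) = sqrt(20^2 + (-15)^2) = sqrt(625) = 25


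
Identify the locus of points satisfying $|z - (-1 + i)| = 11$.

|z - z0| = r describes a circle centered at z0 with radius r
Here z0 = -1 + i and r = 11
Locus: Circle centered at (-1, 1) with radius 11


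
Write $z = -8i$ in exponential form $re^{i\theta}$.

r = |z| = sqrt((0)^2 + (-8)^2) = sqrt(0 + 64) = sqrt(64) = 8
a = 0 and b < 0, so z lies on the negative imaginary axis: θ = -90° = -π/2
z = 8e^(-i*π/2)


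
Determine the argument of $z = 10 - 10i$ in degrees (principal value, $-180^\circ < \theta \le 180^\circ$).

θ = arctan(b/a) = arctan(-10/10) (quadrant-adjusted) = -45°


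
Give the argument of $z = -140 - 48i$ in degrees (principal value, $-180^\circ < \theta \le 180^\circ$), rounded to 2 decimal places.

θ = arctan(b/a) = arctan(-48/-140) (quadrant-adjusted) = -161.08°


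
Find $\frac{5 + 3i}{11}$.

Divisor is real, so divide each part by 11:
= 5/11 + (3/11)i


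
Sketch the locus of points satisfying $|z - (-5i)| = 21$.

|z - z0| = r describes a circle centered at z0 with radius r
Here z0 = -5i and r = 21
Locus: Circle centered at (0, -5) with radius 21


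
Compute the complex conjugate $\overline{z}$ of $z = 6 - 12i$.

If z = a + bi, then conjugate(z) = a - bi
conjugate(6 - 12i) = 6 + 12i


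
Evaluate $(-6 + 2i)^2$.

(a + bi)^2 = a^2 - b^2 + 2abi
= (-6)^2 - 2^2 + 2*(-6)*2i
= 32 - 24i


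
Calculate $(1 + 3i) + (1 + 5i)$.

(1 + 1) + (3 + 5)i = 2 + 8i


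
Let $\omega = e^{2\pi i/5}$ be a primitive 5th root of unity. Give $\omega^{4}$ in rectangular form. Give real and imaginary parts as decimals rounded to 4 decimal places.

ω^4 = e^(2πi·4/5) = e^(i·8π/5)
= cos(8π/5) + i sin(8π/5)
= 0.3090 - 0.9511i


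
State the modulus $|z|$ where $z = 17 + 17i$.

|z| = sqrt(a^2 + b^2) = sqrt(17^2 + 17^2) = sqrt(578) = sqrt(578)


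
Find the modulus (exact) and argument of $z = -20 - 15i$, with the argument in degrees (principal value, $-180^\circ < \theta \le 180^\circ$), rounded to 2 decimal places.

|z| = sqrt((-20)^2 + (-15)^2) = 25
arg(z) = arctan(b/a) = arctan(-15/-20) (quadrant-adjusted) = -143.13°


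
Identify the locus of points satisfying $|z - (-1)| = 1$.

|z - z0| = r describes a circle centered at z0 with radius r
Here z0 = -1 and r = 1
Locus: Circle centered at (-1, 0) with radius 1


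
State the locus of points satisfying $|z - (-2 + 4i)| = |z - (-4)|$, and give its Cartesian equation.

|z - z1| = |z - z2| means z is equidistant from z1 and z2,
i.e. the perpendicular bisector of the segment from (-2, 4) to (-4, 0) (midpoint (-3, 2)).
With z = x + yi, square both sides:
(x - (-2))^2 + (y - 4)^2 = (x - (-4))^2 + (y - 0)^2
The x^2 and y^2 terms cancel: -4x + (-8)y = 16 - 20 = -4
Simplify: x + 2y = 1
Locus: Perpendicular bisector of the segment from (-2, 4) to (-4, 0): the line x + 2y = 1


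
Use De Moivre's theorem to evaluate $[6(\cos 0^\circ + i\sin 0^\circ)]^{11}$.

By De Moivre: z^n = r^n(cos(nθ) + i sin(nθ))
= 6^11(cos(11*0°) + i sin(11*0°))
= 362797056(cos 0° + i sin 0°)
= 362797056


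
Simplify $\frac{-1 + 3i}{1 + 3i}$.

Multiply numerator and denominator by conjugate (1 - 3i):
= (-1 + 3i)(1 - 3i) / (1^2 + 3^2)
= (8 + 6i) / 10
Divide through by 2: (4 + 3i) / 5
= 4/5 + (3/5)i


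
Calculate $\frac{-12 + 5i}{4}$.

Divisor is real, so divide each part by 4:
= -3 + (5/4)i


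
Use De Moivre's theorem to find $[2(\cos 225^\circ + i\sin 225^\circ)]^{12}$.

By De Moivre: z^n = r^n(cos(nθ) + i sin(nθ))
= 2^12(cos(12*225°) + i sin(12*225°))
= 4096(cos 180° + i sin 180°)
= -4096


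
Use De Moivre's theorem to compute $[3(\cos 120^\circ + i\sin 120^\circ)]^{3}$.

By De Moivre: z^n = r^n(cos(nθ) + i sin(nθ))
= 3^3(cos(3*120°) + i sin(3*120°))
= 27(cos 0° + i sin 0°)
= 27


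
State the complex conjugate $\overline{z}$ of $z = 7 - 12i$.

If z = a + bi, then conjugate(z) = a - bi
conjugate(7 - 12i) = 7 + 12i


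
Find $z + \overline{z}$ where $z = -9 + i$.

z + conjugate(z) = (a + bi) + (a - bi) = 2a
= 2 * (-9) = -18


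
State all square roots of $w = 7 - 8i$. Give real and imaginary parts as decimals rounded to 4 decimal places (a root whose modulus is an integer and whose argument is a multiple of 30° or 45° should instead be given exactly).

|w| = sqrt(113) ≈ 10.630146, arg(w) ≈ 311.185925°
Root modulus = sqrt(113)^(1/2) ≈ 3.260390
Root arguments: θ_k = (arg(w) + 360°k)/2 for k = 0, 1, ..., 1
Compute each root as (root modulus)(cos θ_k + i sin θ_k) using full-precision intermediates, then round to 4 decimal places.
Roots: -2.9690 + 1.3472i, 2.9690 - 1.3472i


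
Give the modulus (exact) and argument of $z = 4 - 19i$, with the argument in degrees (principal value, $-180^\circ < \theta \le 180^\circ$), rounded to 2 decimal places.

|z| = sqrt(4^2 + (-19)^2) = sqrt(377)
arg(z) = arctan(b/a) = arctan(-19/4) (quadrant-adjusted) = -78.11°


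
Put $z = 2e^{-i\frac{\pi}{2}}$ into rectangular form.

a = r cos θ = 2 * 0 = 0
b = r sin θ = 2 * -1 = -2
z = -2i


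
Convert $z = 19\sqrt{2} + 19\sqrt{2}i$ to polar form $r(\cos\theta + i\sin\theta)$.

r = |z| = sqrt(a^2 + b^2) = sqrt((19*sqrt(2))^2 + (19*sqrt(2))^2) = sqrt(722 + 722) = sqrt(1444) = 38
θ = arctan(b/a) = arctan(26.8701/26.8701) (quadrant-adjusted) = 45°
z = 38(cos 45° + i sin 45°)


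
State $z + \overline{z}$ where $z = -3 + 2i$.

z + conjugate(z) = (a + bi) + (a - bi) = 2a
= 2 * (-3) = -6


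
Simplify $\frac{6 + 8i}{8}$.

Divisor is real, so divide each part by 8:
= 3/4 + i


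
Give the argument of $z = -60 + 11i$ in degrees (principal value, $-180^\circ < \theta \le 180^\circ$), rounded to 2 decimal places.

θ = arctan(b/a) = arctan(11/-60) (quadrant-adjusted) = 169.61°


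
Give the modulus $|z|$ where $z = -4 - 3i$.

|z| = sqrt(a^2 + b^2) = sqrt((-4)^2 + (-3)^2) = sqrt(25) = 5


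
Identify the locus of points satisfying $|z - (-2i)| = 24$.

|z - z0| = r describes a circle centered at z0 with radius r
Here z0 = -2i and r = 24
Locus: Circle centered at (0, -2) with radius 24


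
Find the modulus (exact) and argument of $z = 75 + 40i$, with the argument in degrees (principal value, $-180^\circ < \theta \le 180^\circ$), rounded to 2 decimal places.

|z| = sqrt(75^2 + 40^2) = 85
arg(z) = arctan(b/a) = arctan(40/75) (quadrant-adjusted) = 28.07°


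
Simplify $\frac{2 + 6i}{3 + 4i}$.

Multiply numerator and denominator by conjugate (3 - 4i):
= (2 + 6i)(3 - 4i) / (3^2 + 4^2)
= (30 + 10i) / 25
Divide through by 5: (6 + 2i) / 5
= 6/5 + (2/5)i


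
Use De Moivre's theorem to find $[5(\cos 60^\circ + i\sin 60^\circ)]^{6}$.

By De Moivre: z^n = r^n(cos(nθ) + i sin(nθ))
= 5^6(cos(6*60°) + i sin(6*60°))
= 15625(cos 0° + i sin 0°)
= 15625


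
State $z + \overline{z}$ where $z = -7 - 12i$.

z + conjugate(z) = (a + bi) + (a - bi) = 2a
= 2 * (-7) = -14


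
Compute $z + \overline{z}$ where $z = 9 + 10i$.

z + conjugate(z) = (a + bi) + (a - bi) = 2a
= 2 * 9 = 18


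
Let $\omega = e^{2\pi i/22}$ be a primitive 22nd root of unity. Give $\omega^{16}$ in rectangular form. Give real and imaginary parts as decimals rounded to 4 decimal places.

ω^16 = e^(2πi·16/22) = e^(i·16π/11)
= cos(16π/11) + i sin(16π/11)
= -0.1423 - 0.9898i


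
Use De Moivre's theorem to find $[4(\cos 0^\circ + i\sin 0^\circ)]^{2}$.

By De Moivre: z^n = r^n(cos(nθ) + i sin(nθ))
= 4^2(cos(2*0°) + i sin(2*0°))
= 16(cos 0° + i sin 0°)
= 16


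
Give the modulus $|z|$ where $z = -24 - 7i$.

|z| = sqrt(a^2 + b^2) = sqrt((-24)^2 + (-7)^2) = sqrt(625) = 25


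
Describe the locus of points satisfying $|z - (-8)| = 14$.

|z - z0| = r describes a circle centered at z0 with radius r
Here z0 = -8 and r = 14
Locus: Circle centered at (-8, 0) with radius 14


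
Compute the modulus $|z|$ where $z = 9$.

|z| = sqrt(a^2 + b^2) = sqrt(9^2 + 0^2) = sqrt(81) = 9


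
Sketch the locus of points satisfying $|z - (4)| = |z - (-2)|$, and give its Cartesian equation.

|z - z1| = |z - z2| means z is equidistant from z1 and z2,
i.e. the perpendicular bisector of the segment from (4, 0) to (-2, 0) (midpoint (1, 0)).
With z = x + yi, square both sides:
(x - 4)^2 + (y - 0)^2 = (x - (-2))^2 + (y - 0)^2
The x^2 and y^2 terms cancel: -12x + 0y = 4 - 16 = -12
Simplify: x = 1
Locus: Perpendicular bisector of the segment from (4, 0) to (-2, 0): the line x = 1


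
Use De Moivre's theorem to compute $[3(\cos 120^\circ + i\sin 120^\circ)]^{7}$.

By De Moivre: z^n = r^n(cos(nθ) + i sin(nθ))
= 3^7(cos(7*120°) + i sin(7*120°))
= 2187(cos 120° + i sin 120°)
= -2187/2 + (2187*sqrt(3)/2)i


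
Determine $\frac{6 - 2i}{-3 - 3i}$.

Multiply numerator and denominator by conjugate (-3 + 3i):
= (6 - 2i)(-3 + 3i) / ((-3)^2 + (-3)^2)
= (-12 + 24i) / 18
Divide through by 6: (-2 + 4i) / 3
= -2/3 + (4/3)i


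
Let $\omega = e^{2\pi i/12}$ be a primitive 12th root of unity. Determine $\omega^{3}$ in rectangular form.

ω^3 = e^(2πi·3/12) = e^(i·1π/2)
= cos(1π/2) + i sin(1π/2)
= i


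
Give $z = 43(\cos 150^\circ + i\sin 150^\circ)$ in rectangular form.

a = r cos θ = 43 * -sqrt(3)/2 = -43*sqrt(3)/2
b = r sin θ = 43 * 1/2 = 43/2
z = -43*sqrt(3)/2 + (43/2)i


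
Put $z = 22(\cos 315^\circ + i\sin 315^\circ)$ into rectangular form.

a = r cos θ = 22 * sqrt(2)/2 = 11*sqrt(2)
b = r sin θ = 22 * -sqrt(2)/2 = -11*sqrt(2)
z = 11*sqrt(2) - 11*sqrt(2)i


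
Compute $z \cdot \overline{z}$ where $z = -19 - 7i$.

z * conjugate(z) = |z|^2 = a^2 + b^2
= (-19)^2 + (-7)^2 = 410


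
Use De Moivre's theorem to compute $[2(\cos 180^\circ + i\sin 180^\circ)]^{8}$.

By De Moivre: z^n = r^n(cos(nθ) + i sin(nθ))
= 2^8(cos(8*180°) + i sin(8*180°))
= 256(cos 0° + i sin 0°)
= 256


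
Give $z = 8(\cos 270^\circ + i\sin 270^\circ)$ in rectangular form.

a = r cos θ = 8 * 0 = 0
b = r sin θ = 8 * -1 = -8
z = -8i


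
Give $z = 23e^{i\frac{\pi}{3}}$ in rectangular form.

a = r cos θ = 23 * 1/2 = 23/2
b = r sin θ = 23 * sqrt(3)/2 = 23*sqrt(3)/2
z = 23/2 + (23*sqrt(3)/2)i


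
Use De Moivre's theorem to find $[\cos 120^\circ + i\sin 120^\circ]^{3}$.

By De Moivre: z^n = r^n(cos(nθ) + i sin(nθ))
= 1^3(cos(3*120°) + i sin(3*120°))
= 1(cos 0° + i sin 0°)
= 1


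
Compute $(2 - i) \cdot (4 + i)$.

(a1*a2 - b1*b2) + (a1*b2 + b1*a2)i
= (8 - (-1)) + (2 + (-4))i
= 9 - 2i


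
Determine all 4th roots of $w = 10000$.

|w| = 10000, arg(w) = 0°
Root modulus = 10000^(1/4) = 10
Root arguments: θ_k = (0° + 360°k)/4 for k = 0, 1, ..., 3
Roots: 10, 10i, -10, -10i


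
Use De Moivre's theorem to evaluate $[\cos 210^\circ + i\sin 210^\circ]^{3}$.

By De Moivre: z^n = r^n(cos(nθ) + i sin(nθ))
= 1^3(cos(3*210°) + i sin(3*210°))
= 1(cos 270° + i sin 270°)
= -i


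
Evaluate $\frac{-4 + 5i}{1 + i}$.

Multiply numerator and denominator by conjugate (1 - i):
= (-4 + 5i)(1 - i) / (1^2 + 1^2)
= (1 + 9i) / 2
= 1/2 + (9/2)i


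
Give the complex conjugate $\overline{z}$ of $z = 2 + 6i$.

If z = a + bi, then conjugate(z) = a - bi
conjugate(2 + 6i) = 2 - 6i


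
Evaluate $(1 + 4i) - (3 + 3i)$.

(1 - 3) + (4 - 3)i = -2 + i


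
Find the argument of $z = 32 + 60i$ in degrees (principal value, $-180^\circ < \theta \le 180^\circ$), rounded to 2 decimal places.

θ = arctan(b/a) = arctan(60/32) (quadrant-adjusted) = 61.93°


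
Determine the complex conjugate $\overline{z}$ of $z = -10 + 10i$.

If z = a + bi, then conjugate(z) = a - bi
conjugate(-10 + 10i) = -10 - 10i


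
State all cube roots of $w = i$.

|w| = 1, arg(w) = 90°
Root modulus = 1^(1/3) = 1
Root arguments: θ_k = (90° + 360°k)/3 for k = 0, 1, ..., 2
Roots: sqrt(3)/2 + (1/2)i, -sqrt(3)/2 + (1/2)i, -i


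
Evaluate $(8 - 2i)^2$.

(a + bi)^2 = a^2 - b^2 + 2abi
= 8^2 - (-2)^2 + 2*8*(-2)i
= 60 - 32i


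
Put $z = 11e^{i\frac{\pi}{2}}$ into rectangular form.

a = r cos θ = 11 * 0 = 0
b = r sin θ = 11 * 1 = 11
z = 11i


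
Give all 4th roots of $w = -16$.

|w| = 16, arg(w) = 180°
Root modulus = 16^(1/4) = 2
Root arguments: θ_k = (180° + 360°k)/4 for k = 0, 1, ..., 3
Roots: sqrt(2) + sqrt(2)i, -sqrt(2) + sqrt(2)i, -sqrt(2) - sqrt(2)i, sqrt(2) - sqrt(2)i


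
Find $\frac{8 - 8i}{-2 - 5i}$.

Multiply numerator and denominator by conjugate (-2 + 5i):
= (8 - 8i)(-2 + 5i) / ((-2)^2 + (-5)^2)
= (24 + 56i) / 29
= 24/29 + (56/29)i


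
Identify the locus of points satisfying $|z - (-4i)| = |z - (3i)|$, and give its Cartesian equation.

|z - z1| = |z - z2| means z is equidistant from z1 and z2,
i.e. the perpendicular bisector of the segment from (0, -4) to (0, 3) (midpoint (0, -1/2)).
With z = x + yi, square both sides:
(x - 0)^2 + (y - (-4))^2 = (x - 0)^2 + (y - 3)^2
The x^2 and y^2 terms cancel: 0x + 14y = 9 - 16 = -7
Simplify: y = -1/2
Locus: Perpendicular bisector of the segment from (0, -4) to (0, 3): the line y = -1/2


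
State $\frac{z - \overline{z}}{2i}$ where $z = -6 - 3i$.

z - conjugate(z) = 2bi
(z - conjugate(z))/(2i) = 2bi/(2i) = b = -3


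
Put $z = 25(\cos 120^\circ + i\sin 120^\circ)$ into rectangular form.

a = r cos θ = 25 * -1/2 = -25/2
b = r sin θ = 25 * sqrt(3)/2 = 25*sqrt(3)/2
z = -25/2 + (25*sqrt(3)/2)i


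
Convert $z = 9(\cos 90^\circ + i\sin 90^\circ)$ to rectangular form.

a = r cos θ = 9 * 0 = 0
b = r sin θ = 9 * 1 = 9
z = 9i


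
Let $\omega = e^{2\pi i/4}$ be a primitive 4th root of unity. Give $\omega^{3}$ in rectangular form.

ω^3 = e^(2πi·3/4) = e^(i·3π/2)
= cos(3π/2) + i sin(3π/2)
= -i


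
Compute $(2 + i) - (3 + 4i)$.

(2 - 3) + (1 - 4)i = -1 - 3i


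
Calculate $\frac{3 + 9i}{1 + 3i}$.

Multiply numerator and denominator by conjugate (1 - 3i):
= (3 + 9i)(1 - 3i) / (1^2 + 3^2)
= (30) / 10
= 3


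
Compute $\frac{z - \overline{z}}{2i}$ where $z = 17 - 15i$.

z - conjugate(z) = 2bi
(z - conjugate(z))/(2i) = 2bi/(2i) = b = -15


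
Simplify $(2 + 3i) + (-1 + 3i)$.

(2 + (-1)) + (3 + 3)i = 1 + 6i


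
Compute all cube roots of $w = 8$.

|w| = 8, arg(w) = 0°
Root modulus = 8^(1/3) = 2
Root arguments: θ_k = (0° + 360°k)/3 for k = 0, 1, ..., 2
Roots: 2, -1 + sqrt(3)i, -1 - sqrt(3)i


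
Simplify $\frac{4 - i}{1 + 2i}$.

Multiply numerator and denominator by conjugate (1 - 2i):
= (4 - i)(1 - 2i) / (1^2 + 2^2)
= (2 - 9i) / 5
= 2/5 - (9/5)i


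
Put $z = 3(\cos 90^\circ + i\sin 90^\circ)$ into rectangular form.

a = r cos θ = 3 * 0 = 0
b = r sin θ = 3 * 1 = 3
z = 3i


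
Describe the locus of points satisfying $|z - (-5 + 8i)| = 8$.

|z - z0| = r describes a circle centered at z0 with radius r
Here z0 = -5 + 8i and r = 8
Locus: Circle centered at (-5, 8) with radius 8


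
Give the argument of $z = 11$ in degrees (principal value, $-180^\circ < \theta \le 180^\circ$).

b = 0 and a > 0, so z lies on the positive real axis: θ = 0°


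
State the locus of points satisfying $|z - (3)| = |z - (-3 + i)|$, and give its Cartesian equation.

|z - z1| = |z - z2| means z is equidistant from z1 and z2,
i.e. the perpendicular bisector of the segment from (3, 0) to (-3, 1) (midpoint (0, 1/2)).
With z = x + yi, square both sides:
(x - 3)^2 + (y - 0)^2 = (x - (-3))^2 + (y - 1)^2
The x^2 and y^2 terms cancel: -12x + 2y = 10 - 9 = 1
Simplify: 12x - 2y = -1
Locus: Perpendicular bisector of the segment from (3, 0) to (-3, 1): the line 12x - 2y = -1


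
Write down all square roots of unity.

ω_k = e^(2πik/2) = cos(2πk/2) + i sin(2πk/2) for k = 0, 1, ..., 1
Roots: 1, -1


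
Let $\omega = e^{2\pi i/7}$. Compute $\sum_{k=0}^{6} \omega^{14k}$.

Since 7 divides 14, ω^14 = (ω^7)^2 = 1^2 = 1, so every term is 1.
Sum = 7 · 1 = 7


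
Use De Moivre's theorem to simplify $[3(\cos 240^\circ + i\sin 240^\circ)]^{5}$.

By De Moivre: z^n = r^n(cos(nθ) + i sin(nθ))
= 3^5(cos(5*240°) + i sin(5*240°))
= 243(cos 120° + i sin 120°)
= -243/2 + (243*sqrt(3)/2)i


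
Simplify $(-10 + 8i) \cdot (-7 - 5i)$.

(a1*a2 - b1*b2) + (a1*b2 + b1*a2)i
= (70 - (-40)) + (50 + (-56))i
= 110 - 6i


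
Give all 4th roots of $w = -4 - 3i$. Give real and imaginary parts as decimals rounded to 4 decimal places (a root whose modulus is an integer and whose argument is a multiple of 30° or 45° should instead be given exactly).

|w| = 5, arg(w) ≈ 216.869898°
Root modulus = 5^(1/4) ≈ 1.495349
Root arguments: θ_k = (arg(w) + 360°k)/4 for k = 0, 1, ..., 3
Compute each root as (root modulus)(cos θ_k + i sin θ_k) using full-precision intermediates, then round to 4 decimal places.
Roots: 0.8743 + 1.2131i, -1.2131 + 0.8743i, -0.8743 - 1.2131i, 1.2131 - 0.8743i


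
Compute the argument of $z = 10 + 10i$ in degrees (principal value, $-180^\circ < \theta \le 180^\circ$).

θ = arctan(b/a) = arctan(10/10) (quadrant-adjusted) = 45°


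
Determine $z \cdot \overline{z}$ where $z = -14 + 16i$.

z * conjugate(z) = |z|^2 = a^2 + b^2
= (-14)^2 + 16^2 = 452


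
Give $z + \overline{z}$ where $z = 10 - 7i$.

z + conjugate(z) = (a + bi) + (a - bi) = 2a
= 2 * 10 = 20


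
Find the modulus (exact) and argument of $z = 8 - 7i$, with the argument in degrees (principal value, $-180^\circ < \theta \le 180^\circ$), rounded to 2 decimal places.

|z| = sqrt(8^2 + (-7)^2) = sqrt(113)
arg(z) = arctan(b/a) = arctan(-7/8) (quadrant-adjusted) = -41.19°


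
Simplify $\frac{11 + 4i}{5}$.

Divisor is real, so divide each part by 5:
= 11/5 + (4/5)i


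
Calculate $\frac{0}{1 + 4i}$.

Multiply numerator and denominator by conjugate (1 - 4i):
= (0)(1 - 4i) / (1^2 + 4^2)
= (0) / 17
= 0


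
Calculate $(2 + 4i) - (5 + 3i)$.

(2 - 5) + (4 - 3)i = -3 + i


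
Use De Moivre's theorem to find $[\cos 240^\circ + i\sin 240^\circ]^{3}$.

By De Moivre: z^n = r^n(cos(nθ) + i sin(nθ))
= 1^3(cos(3*240°) + i sin(3*240°))
= 1(cos 0° + i sin 0°)
= 1


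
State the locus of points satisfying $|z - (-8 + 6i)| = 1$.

|z - z0| = r describes a circle centered at z0 with radius r
Here z0 = -8 + 6i and r = 1
Locus: Circle centered at (-8, 6) with radius 1


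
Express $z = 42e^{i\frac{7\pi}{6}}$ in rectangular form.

a = r cos θ = 42 * -sqrt(3)/2 = -21*sqrt(3)
b = r sin θ = 42 * -1/2 = -21
z = -21*sqrt(3) - 21i


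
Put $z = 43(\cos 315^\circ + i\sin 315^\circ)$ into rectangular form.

a = r cos θ = 43 * sqrt(2)/2 = 43*sqrt(2)/2
b = r sin θ = 43 * -sqrt(2)/2 = -43*sqrt(2)/2
z = 43*sqrt(2)/2 - (43*sqrt(2)/2)i


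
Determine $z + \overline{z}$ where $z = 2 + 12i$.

z + conjugate(z) = (a + bi) + (a - bi) = 2a
= 2 * 2 = 4


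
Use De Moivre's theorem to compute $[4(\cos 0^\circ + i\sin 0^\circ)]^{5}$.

By De Moivre: z^n = r^n(cos(nθ) + i sin(nθ))
= 4^5(cos(5*0°) + i sin(5*0°))
= 1024(cos 0° + i sin 0°)
= 1024


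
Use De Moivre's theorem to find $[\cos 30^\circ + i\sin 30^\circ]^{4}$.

By De Moivre: z^n = r^n(cos(nθ) + i sin(nθ))
= 1^4(cos(4*30°) + i sin(4*30°))
= 1(cos 120° + i sin 120°)
= -1/2 + (sqrt(3)/2)i


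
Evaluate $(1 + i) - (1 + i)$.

(1 - 1) + (1 - 1)i = 0


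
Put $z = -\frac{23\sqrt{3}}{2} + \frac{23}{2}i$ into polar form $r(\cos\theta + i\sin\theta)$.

r = |z| = sqrt(a^2 + b^2) = sqrt((-23*sqrt(3)/2)^2 + (23/2)^2) = sqrt(1587/4 + 529/4) = sqrt(529) = 23
θ = arctan(b/a) = arctan(11.5/-19.9186) (quadrant-adjusted) = 150°
z = 23(cos 150° + i sin 150°)


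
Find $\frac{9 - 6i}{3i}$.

Multiply numerator and denominator by conjugate (-3i):
= (9 - 6i)(-3i) / (0^2 + 3^2)
= (-18 - 27i) / 9
= -2 - 3i


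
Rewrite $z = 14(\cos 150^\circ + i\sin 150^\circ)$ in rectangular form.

a = r cos θ = 14 * -sqrt(3)/2 = -7*sqrt(3)
b = r sin θ = 14 * 1/2 = 7
z = -7*sqrt(3) + 7i


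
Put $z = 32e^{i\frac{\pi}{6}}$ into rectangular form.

a = r cos θ = 32 * sqrt(3)/2 = 16*sqrt(3)
b = r sin θ = 32 * 1/2 = 16
z = 16*sqrt(3) + 16i


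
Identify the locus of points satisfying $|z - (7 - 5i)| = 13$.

|z - z0| = r describes a circle centered at z0 with radius r
Here z0 = 7 - 5i and r = 13
Locus: Circle centered at (7, -5) with radius 13


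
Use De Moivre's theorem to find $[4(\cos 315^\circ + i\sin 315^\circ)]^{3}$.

By De Moivre: z^n = r^n(cos(nθ) + i sin(nθ))
= 4^3(cos(3*315°) + i sin(3*315°))
= 64(cos 225° + i sin 225°)
= -32*sqrt(2) - 32*sqrt(2)i


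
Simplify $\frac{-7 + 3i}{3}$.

Divisor is real, so divide each part by 3:
= -7/3 + i


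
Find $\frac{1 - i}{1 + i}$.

Multiply numerator and denominator by conjugate (1 - i):
= (1 - i)(1 - i) / (1^2 + 1^2)
= (-2i) / 2
= -i


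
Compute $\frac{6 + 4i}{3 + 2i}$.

Multiply numerator and denominator by conjugate (3 - 2i):
= (6 + 4i)(3 - 2i) / (3^2 + 2^2)
= (26) / 13
= 2


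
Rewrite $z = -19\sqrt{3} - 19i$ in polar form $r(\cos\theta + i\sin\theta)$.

r = |z| = sqrt(a^2 + b^2) = sqrt((-19*sqrt(3))^2 + (-19)^2) = sqrt(1083 + 361) = sqrt(1444) = 38
θ = arctan(b/a) = arctan(-19/-32.909) (quadrant-adjusted) = 210°
z = 38(cos 210° + i sin 210°)


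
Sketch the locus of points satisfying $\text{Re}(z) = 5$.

Re(z) = x where z = x + yi; the equation x = 5 is satisfied by all points with that x-coordinate
Locus: Vertical line x = 5


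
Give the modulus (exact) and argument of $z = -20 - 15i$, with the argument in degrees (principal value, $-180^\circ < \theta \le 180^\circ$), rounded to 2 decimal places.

|z| = sqrt((-20)^2 + (-15)^2) = 25
arg(z) = arctan(b/a) = arctan(-15/-20) (quadrant-adjusted) = -143.13°


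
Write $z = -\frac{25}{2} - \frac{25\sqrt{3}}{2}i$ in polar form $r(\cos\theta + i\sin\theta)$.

r = |z| = sqrt(a^2 + b^2) = sqrt((-25/2)^2 + (-25*sqrt(3)/2)^2) = sqrt(625/4 + 1875/4) = sqrt(625) = 25
θ = arctan(b/a) = arctan(-21.6506/-12.5) (quadrant-adjusted) = 240°
z = 25(cos 240° + i sin 240°)


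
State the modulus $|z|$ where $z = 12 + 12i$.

|z| = sqrt(a^2 + b^2) = sqrt(12^2 + 12^2) = sqrt(288) = sqrt(288)


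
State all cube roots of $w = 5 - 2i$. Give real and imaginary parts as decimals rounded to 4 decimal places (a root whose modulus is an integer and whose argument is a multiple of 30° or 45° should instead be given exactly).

|w| = sqrt(29) ≈ 5.385165, arg(w) ≈ 338.198591°
Root modulus = sqrt(29)^(1/3) ≈ 1.752803
Root arguments: θ_k = (arg(w) + 360°k)/3 for k = 0, 1, ..., 2
Compute each root as (root modulus)(cos θ_k + i sin θ_k) using full-precision intermediates, then round to 4 decimal places.
Roots: -0.6773 + 1.6166i, -1.0614 - 1.3949i, 1.7387 - 0.2217i


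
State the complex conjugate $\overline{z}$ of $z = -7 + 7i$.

If z = a + bi, then conjugate(z) = a - bi
conjugate(-7 + 7i) = -7 - 7i


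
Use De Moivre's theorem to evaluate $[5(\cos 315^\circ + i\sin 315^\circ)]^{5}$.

By De Moivre: z^n = r^n(cos(nθ) + i sin(nθ))
= 5^5(cos(5*315°) + i sin(5*315°))
= 3125(cos 135° + i sin 135°)
= -3125*sqrt(2)/2 + (3125*sqrt(2)/2)i


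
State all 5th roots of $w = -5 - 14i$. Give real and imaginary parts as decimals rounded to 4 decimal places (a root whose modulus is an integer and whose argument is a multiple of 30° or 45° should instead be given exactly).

|w| = sqrt(221) ≈ 14.866069, arg(w) ≈ 250.346176°
Root modulus = sqrt(221)^(1/5) ≈ 1.715692
Root arguments: θ_k = (arg(w) + 360°k)/5 for k = 0, 1, ..., 4
Compute each root as (root modulus)(cos θ_k + i sin θ_k) using full-precision intermediates, then round to 4 decimal places.
Roots: 1.1012 + 1.3156i, -0.9109 + 1.4539i, -1.6642 - 0.4171i, -0.1176 - 1.7117i, 1.5915 - 0.6408i


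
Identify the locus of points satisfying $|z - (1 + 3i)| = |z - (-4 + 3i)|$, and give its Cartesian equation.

|z - z1| = |z - z2| means z is equidistant from z1 and z2,
i.e. the perpendicular bisector of the segment from (1, 3) to (-4, 3) (midpoint (-3/2, 3)).
With z = x + yi, square both sides:
(x - 1)^2 + (y - 3)^2 = (x - (-4))^2 + (y - 3)^2
The x^2 and y^2 terms cancel: -10x + 0y = 25 - 10 = 15
Simplify: x = -3/2
Locus: Perpendicular bisector of the segment from (1, 3) to (-4, 3): the line x = -3/2
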